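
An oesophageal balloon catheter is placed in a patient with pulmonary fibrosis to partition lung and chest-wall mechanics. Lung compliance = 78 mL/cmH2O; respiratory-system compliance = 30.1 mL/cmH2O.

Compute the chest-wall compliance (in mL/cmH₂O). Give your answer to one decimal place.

49.0

1/Ccw = 1/Crs − 1/CL.
1/Ccw = 1/30.1 − 1/78 = 0.0204.
Ccw = 49.02 mL/cmH2O.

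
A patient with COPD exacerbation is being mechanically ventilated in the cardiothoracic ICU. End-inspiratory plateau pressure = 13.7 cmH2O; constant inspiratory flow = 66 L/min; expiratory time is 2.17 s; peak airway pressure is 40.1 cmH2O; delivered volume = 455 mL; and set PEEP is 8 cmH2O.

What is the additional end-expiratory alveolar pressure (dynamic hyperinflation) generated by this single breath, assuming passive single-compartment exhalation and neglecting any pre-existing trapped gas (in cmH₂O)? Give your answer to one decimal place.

Flow: 66 L/min ÷ 60 = 1.1 L/s.
R = (PIP − Pplat)/V̇ = (40.1 − 13.7) / 1.1 = 26.4/1.1 = 24.0 cmH2O·s/L.
C = Vt/(Pplat − PEEP) = 455.0 / (13.7 − 8) = 455.0/5.7 = 79.825 mL/cmH2O.
τ = R × C = 24.0 × 0.07983 L/cmH2O = 1.916 s.
Fraction remaining = e^(−Te/τ) = e^(−2.17/1.916) = 0.3222; trapped volume = 455.0 × 0.3222 = 146.6 mL.
Additional alveolar pressure from trapping ≈ V_trapped / C = 146.6 / 79.825 = 1.837 cmH2O.

1.8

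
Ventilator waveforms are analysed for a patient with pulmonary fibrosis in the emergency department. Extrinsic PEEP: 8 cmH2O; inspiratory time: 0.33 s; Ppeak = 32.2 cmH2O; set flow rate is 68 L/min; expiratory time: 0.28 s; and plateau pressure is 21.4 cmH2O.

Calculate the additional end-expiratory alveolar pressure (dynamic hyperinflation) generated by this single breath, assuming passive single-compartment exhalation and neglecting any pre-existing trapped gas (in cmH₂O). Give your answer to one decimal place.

Flow: 68 L/min ÷ 60 = 1.1333 L/s.
Vt = flow × Ti = 1.1333 L/s × 0.33 s × 1000 mL/L = 373.99 mL.
R = (PIP − Pplat)/V̇ = (32.2 − 21.4) / 1.1333 = 10.8/1.1333 = 9.53 cmH2O·s/L.
C = Vt/(Pplat − PEEP) = 373.99 / (21.4 − 8) = 373.99/13.4 = 27.91 mL/cmH2O.
τ = R × C = 9.53 × 0.02791 L/cmH2O = 0.266 s.
Fraction remaining = e^(−Te/τ) = e^(−0.28/0.266) = 0.349; trapped volume = 373.99 × 0.349 = 130.52 mL.
Additional alveolar pressure from trapping ≈ V_trapped / C = 130.52 / 27.91 = 4.676 cmH2O.

4.7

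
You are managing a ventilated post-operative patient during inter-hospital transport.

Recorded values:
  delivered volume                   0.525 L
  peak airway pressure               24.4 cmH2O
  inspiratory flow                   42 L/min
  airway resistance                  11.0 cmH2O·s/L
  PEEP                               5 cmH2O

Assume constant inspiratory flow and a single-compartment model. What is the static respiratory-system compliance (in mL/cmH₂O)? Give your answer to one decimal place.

44.9

Flow: 42 L/min ÷ 60 = 0.7 L/s.
Equation of motion (constant flow): PIP = Vt/C + R·V̇ + PEEP.
Vt/C = PIP − R·V̇ − PEEP = 24.4 − 11.0×0.7 − 5 = 24.4 − 7.7 − 5 = 11.7 cmH2O.
C = Vt / 11.7 = 525 / 11.7 = 44.872 mL/cmH2O.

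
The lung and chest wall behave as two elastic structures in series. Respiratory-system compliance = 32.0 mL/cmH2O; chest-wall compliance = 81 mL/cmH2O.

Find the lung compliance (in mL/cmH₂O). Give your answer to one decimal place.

52.9

1/CL = 1/Crs − 1/Ccw.
1/CL = 1/32.0 − 1/81 = 0.0189.
CL = 52.91 mL/cmH2O.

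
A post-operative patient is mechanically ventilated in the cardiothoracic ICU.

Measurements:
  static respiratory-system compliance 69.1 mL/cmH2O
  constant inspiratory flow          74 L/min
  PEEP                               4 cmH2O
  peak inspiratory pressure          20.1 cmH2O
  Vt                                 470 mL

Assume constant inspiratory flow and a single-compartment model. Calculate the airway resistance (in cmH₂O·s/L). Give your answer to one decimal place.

Flow: 74 L/min ÷ 60 = 1.2333 L/s.
Equation of motion (constant flow): PIP = Vt/C + R·V̇ + PEEP.
R·V̇ = PIP − Vt/C − PEEP = 20.1 − 470/69.1 − 4 = 20.1 − 6.802 − 4 = 9.298 cmH2O.
R = 9.298 / 1.2333 = 7.539 cmH2O·s/L.

7.5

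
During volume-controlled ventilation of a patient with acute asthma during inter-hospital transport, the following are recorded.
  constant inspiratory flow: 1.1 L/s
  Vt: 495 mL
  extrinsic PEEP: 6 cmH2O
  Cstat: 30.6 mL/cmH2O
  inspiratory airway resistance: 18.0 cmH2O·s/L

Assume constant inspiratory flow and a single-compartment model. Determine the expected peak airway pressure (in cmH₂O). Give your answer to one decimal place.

42.0

Equation of motion (constant flow): PIP = Vt/C + R·V̇ + PEEP.
PIP = 495/30.6 + 18.0×1.1 + 6 = 16.176 + 19.8 + 6 = 41.976 cmH2O.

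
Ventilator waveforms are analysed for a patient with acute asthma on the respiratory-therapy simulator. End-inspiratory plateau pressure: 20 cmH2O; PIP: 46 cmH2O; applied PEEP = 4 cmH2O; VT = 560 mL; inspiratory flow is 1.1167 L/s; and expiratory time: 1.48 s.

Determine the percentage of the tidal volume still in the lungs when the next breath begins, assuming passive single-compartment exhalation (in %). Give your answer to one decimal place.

R = (PIP − Pplat)/V̇ = (46 − 20) / 1.1167 = 26.0/1.1167 = 23.283 cmH2O·s/L.
C = Vt/(Pplat − PEEP) = 560.0 / (20 − 4) = 560.0/16.0 = 35.0 mL/cmH2O.
τ = R × C = 23.283 × 0.035 L/cmH2O = 0.8149 s.
Fraction remaining at end-expiration = e^(−Te/τ) = e^(−1.48/0.8149) = 0.1626 → 16.26%.

16.3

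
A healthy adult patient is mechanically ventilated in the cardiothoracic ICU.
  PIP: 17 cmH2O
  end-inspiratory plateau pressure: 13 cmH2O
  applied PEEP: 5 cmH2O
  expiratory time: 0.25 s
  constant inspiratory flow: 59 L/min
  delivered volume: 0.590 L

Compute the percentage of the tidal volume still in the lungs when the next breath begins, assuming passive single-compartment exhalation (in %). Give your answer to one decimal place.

43.5

Flow: 59 L/min ÷ 60 = 0.9833 L/s.
R = (PIP − Pplat)/V̇ = (17 − 13) / 0.9833 = 4.0/0.9833 = 4.068 cmH2O·s/L.
C = Vt/(Pplat − PEEP) = 590.0 / (13 − 5) = 590.0/8.0 = 73.75 mL/cmH2O.
τ = R × C = 4.068 × 0.07375 L/cmH2O = 0.3 s.
Fraction remaining at end-expiration = e^(−Te/τ) = e^(−0.25/0.3) = 0.4346 → 43.46%.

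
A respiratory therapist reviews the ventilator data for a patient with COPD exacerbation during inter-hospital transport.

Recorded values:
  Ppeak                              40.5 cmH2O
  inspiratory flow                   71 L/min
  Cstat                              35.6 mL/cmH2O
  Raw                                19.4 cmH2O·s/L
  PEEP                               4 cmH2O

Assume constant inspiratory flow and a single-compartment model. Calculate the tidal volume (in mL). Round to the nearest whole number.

Flow: 71 L/min ÷ 60 = 1.1833 L/s.
Equation of motion (constant flow): PIP = Vt/C + R·V̇ + PEEP.
Vt/C = PIP − R·V̇ − PEEP = 40.5 − 22.956 − 4 = 13.544 cmH2O.
Vt = C × 13.544 = 35.6 × 13.544 = 482.17 mL.

482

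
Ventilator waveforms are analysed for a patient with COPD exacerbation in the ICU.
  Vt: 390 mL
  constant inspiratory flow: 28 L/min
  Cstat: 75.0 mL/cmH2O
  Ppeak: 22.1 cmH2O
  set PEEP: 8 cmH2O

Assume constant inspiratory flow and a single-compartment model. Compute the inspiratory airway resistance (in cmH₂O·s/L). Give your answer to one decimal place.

19.1

Flow: 28 L/min ÷ 60 = 0.4667 L/s.
Equation of motion (constant flow): PIP = Vt/C + R·V̇ + PEEP.
R·V̇ = PIP − Vt/C − PEEP = 22.1 − 390/75.0 − 8 = 22.1 − 5.2 − 8 = 8.9 cmH2O.
R = 8.9 / 0.4667 = 19.07 cmH2O·s/L.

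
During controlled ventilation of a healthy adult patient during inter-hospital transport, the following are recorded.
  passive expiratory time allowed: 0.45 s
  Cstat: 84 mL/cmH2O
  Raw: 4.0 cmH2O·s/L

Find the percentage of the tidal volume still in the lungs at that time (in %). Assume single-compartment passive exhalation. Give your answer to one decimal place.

τ = R × C = 4.0 × 84 mL/cmH2O = 4.0 × 0.084 L/cmH2O = 0.336 s.
Passive exhalation: V(t)/V₀ = e^(−t/τ) = e^(−0.45/0.336) = 0.262.
Fraction remaining = 0.262 → 26.2%.

26.2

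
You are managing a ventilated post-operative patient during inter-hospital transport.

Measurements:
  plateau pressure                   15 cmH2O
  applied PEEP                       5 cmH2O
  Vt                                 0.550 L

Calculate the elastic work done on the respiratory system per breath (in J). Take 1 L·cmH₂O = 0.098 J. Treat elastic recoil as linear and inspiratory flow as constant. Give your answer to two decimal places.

Elastic work ≈ ½ × (Pplat − PEEP) × Vt = 0.5 × (15 − 5) × 0.550 L = 0.5 × 10.0 × 0.550 = 2.75 L·cmH2O.
× 0.098 J/(L·cmH2O) → 0.2695 J.

0.27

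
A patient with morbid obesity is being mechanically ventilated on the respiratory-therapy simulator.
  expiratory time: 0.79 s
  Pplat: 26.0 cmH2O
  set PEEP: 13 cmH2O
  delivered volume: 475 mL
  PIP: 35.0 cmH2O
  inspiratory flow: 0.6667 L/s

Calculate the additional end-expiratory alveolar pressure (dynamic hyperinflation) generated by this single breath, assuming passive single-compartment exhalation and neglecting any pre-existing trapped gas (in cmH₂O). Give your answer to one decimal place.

2.6

R = (PIP − Pplat)/V̇ = (35.0 − 26.0) / 0.6667 = 9.0/0.6667 = 13.499 cmH2O·s/L.
C = Vt/(Pplat − PEEP) = 475.0 / (26.0 − 13) = 475.0/13.0 = 36.538 mL/cmH2O.
τ = R × C = 13.499 × 0.03654 L/cmH2O = 0.4933 s.
Fraction remaining = e^(−Te/τ) = e^(−0.79/0.4933) = 0.2016; trapped volume = 475.0 × 0.2016 = 95.76 mL.
Additional alveolar pressure from trapping ≈ V_trapped / C = 95.76 / 36.538 = 2.621 cmH2O.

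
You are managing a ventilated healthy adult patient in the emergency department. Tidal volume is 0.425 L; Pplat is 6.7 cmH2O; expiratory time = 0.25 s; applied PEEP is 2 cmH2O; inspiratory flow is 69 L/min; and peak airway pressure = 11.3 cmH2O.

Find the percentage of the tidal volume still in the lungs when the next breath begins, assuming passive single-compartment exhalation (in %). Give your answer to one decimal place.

50.1

Flow: 69 L/min ÷ 60 = 1.15 L/s.
R = (PIP − Pplat)/V̇ = (11.3 − 6.7) / 1.15 = 4.6/1.15 = 4.0 cmH2O·s/L.
C = Vt/(Pplat − PEEP) = 425.0 / (6.7 − 2) = 425.0/4.7 = 90.426 mL/cmH2O.
τ = R × C = 4.0 × 0.09043 L/cmH2O = 0.3617 s.
Fraction remaining at end-expiration = e^(−Te/τ) = e^(−0.25/0.3617) = 0.501 → 50.1%.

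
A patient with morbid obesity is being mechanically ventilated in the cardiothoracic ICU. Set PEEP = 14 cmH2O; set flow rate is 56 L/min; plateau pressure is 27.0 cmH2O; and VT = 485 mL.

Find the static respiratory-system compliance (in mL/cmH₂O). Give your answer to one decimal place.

37.3

Cstat = Vt / (Pplat − PEEP) = 485 / (27.0 − 14) = 485 / 13.0 = 37.308 mL/cmH2O.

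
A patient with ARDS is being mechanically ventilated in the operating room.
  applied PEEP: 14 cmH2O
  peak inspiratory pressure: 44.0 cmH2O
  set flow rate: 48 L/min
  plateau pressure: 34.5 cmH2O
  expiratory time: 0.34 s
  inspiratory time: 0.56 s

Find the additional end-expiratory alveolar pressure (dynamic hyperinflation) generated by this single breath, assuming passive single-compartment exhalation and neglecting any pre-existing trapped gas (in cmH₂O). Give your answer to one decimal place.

Flow: 48 L/min ÷ 60 = 0.8 L/s.
Vt = flow × Ti = 0.8 L/s × 0.56 s × 1000 mL/L = 448.0 mL.
R = (PIP − Pplat)/V̇ = (44.0 − 34.5) / 0.8 = 9.5/0.8 = 11.875 cmH2O·s/L.
C = Vt/(Pplat − PEEP) = 448.0 / (34.5 − 14) = 448.0/20.5 = 21.854 mL/cmH2O.
τ = R × C = 11.875 × 0.02185 L/cmH2O = 0.2595 s.
Fraction remaining = e^(−Te/τ) = e^(−0.34/0.2595) = 0.2698; trapped volume = 448.0 × 0.2698 = 120.87 mL.
Additional alveolar pressure from trapping ≈ V_trapped / C = 120.87 / 21.854 = 5.531 cmH2O.

5.5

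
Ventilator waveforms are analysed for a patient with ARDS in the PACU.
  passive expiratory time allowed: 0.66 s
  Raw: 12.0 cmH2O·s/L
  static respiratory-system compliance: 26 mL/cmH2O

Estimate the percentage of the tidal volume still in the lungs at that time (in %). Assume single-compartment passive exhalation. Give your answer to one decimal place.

12.1

τ = R × C = 12.0 × 26 mL/cmH2O = 12.0 × 0.026 L/cmH2O = 0.312 s.
Passive exhalation: V(t)/V₀ = e^(−t/τ) = e^(−0.66/0.312) = 0.1206.
Fraction remaining = 0.1206 → 12.06%.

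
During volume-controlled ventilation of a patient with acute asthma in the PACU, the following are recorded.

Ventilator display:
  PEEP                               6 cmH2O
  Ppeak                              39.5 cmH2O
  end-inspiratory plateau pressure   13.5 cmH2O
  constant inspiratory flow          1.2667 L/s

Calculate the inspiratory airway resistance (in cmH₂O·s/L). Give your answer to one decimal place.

Raw = (PIP − Pplat) / flow = (39.5 − 13.5) / 1.2667 = 26.0 / 1.2667 = 20.526 cmH2O·s/L.

20.5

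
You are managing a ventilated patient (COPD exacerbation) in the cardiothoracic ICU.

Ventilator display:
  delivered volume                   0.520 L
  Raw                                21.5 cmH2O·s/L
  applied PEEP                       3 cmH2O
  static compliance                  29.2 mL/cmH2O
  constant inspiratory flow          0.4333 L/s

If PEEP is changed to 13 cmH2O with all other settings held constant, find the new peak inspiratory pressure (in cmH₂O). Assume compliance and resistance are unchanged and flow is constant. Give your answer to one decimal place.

PIP = Vt/C + R·V̇ + PEEP (constant-flow equation of motion).
Only the baseline term changes: ΔPIP = ΔPEEP = 13 − 3 = 10.0 cmH2O.
Original PIP = 520/29.2 + 21.5×0.4333 + 3 = 30.124 cmH2O; new PIP = 30.124 + (10.0) = 40.124 cmH2O.

40.1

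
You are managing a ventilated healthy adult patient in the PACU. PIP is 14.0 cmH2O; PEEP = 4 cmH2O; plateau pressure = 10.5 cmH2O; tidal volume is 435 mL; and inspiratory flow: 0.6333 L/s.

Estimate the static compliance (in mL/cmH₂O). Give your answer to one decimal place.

Cstat = Vt / (Pplat − PEEP) = 435 / (10.5 − 4) = 435 / 6.5 = 66.923 mL/cmH2O.

66.9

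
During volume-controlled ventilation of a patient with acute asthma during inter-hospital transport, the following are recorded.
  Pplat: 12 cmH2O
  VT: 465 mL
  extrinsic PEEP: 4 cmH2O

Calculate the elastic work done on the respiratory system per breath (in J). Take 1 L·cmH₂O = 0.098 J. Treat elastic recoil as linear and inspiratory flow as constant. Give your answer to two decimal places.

Elastic work ≈ ½ × (Pplat − PEEP) × Vt = 0.5 × (12 − 4) × 0.465 L = 0.5 × 8.0 × 0.465 = 1.86 L·cmH2O.
× 0.098 J/(L·cmH2O) → 0.1823 J.

0.18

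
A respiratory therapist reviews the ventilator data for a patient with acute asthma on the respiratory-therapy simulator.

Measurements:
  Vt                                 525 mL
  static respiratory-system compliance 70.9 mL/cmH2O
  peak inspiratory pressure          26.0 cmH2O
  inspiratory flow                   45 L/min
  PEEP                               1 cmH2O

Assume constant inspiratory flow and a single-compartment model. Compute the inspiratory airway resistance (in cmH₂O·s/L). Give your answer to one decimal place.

Flow: 45 L/min ÷ 60 = 0.75 L/s.
Equation of motion (constant flow): PIP = Vt/C + R·V̇ + PEEP.
R·V̇ = PIP − Vt/C − PEEP = 26.0 − 525/70.9 − 1 = 26.0 − 7.405 − 1 = 17.595 cmH2O.
R = 17.595 / 0.75 = 23.46 cmH2O·s/L.

23.5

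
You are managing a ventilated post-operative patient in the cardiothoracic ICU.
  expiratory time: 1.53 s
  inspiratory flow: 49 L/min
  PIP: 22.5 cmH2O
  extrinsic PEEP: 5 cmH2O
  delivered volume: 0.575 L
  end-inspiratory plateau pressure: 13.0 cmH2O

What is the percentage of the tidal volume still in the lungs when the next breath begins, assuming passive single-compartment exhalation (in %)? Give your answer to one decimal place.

16.0

Flow: 49 L/min ÷ 60 = 0.8167 L/s.
R = (PIP − Pplat)/V̇ = (22.5 − 13.0) / 0.8167 = 9.5/0.8167 = 11.632 cmH2O·s/L.
C = Vt/(Pplat − PEEP) = 575.0 / (13.0 − 5) = 575.0/8.0 = 71.875 mL/cmH2O.
τ = R × C = 11.632 × 0.07188 L/cmH2O = 0.8361 s.
Fraction remaining at end-expiration = e^(−Te/τ) = e^(−1.53/0.8361) = 0.1604 → 16.04%.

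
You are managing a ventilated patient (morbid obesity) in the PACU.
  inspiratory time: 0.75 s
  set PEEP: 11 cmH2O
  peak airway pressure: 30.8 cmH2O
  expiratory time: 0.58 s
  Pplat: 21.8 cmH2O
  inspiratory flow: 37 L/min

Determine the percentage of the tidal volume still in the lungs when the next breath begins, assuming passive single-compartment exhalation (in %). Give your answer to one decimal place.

39.5

Flow: 37 L/min ÷ 60 = 0.6167 L/s.
Vt = flow × Ti = 0.6167 L/s × 0.75 s × 1000 mL/L = 462.53 mL.
R = (PIP − Pplat)/V̇ = (30.8 − 21.8) / 0.6167 = 9.0/0.6167 = 14.594 cmH2O·s/L.
C = Vt/(Pplat − PEEP) = 462.53 / (21.8 − 11) = 462.53/10.8 = 42.827 mL/cmH2O.
τ = R × C = 14.594 × 0.04283 L/cmH2O = 0.6251 s.
Fraction remaining at end-expiration = e^(−Te/τ) = e^(−0.58/0.6251) = 0.3954 → 39.54%.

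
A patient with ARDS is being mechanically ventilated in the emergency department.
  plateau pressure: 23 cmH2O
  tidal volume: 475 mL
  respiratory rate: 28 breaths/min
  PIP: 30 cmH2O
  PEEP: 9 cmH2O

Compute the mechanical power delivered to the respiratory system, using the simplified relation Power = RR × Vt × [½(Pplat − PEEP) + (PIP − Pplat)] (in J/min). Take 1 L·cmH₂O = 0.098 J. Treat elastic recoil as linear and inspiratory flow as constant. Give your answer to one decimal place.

Per-breath work = Vt × [½(Pplat−PEEP) + (PIP−Pplat)] = 0.475 × [0.5×14.0 + 7.0] = 0.475 × 14.0 = 6.65 L·cmH2O.
Power = 28 × 6.65 = 186.2 L·cmH2O/min.
× 0.098 J/(L·cmH2O) → 18.248 J/min.

18.2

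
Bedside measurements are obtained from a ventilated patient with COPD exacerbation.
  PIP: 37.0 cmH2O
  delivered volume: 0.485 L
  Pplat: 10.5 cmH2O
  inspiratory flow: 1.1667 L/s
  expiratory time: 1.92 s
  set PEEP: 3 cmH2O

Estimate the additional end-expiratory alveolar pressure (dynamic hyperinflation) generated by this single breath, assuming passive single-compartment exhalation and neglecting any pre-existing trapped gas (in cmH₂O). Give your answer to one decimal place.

2.0

R = (PIP − Pplat)/V̇ = (37.0 − 10.5) / 1.1667 = 26.5/1.1667 = 22.714 cmH2O·s/L.
C = Vt/(Pplat − PEEP) = 485.0 / (10.5 − 3) = 485.0/7.5 = 64.667 mL/cmH2O.
τ = R × C = 22.714 × 0.06467 L/cmH2O = 1.469 s.
Fraction remaining = e^(−Te/τ) = e^(−1.92/1.469) = 0.2706; trapped volume = 485.0 × 0.2706 = 131.24 mL.
Additional alveolar pressure from trapping ≈ V_trapped / C = 131.24 / 64.667 = 2.029 cmH2O.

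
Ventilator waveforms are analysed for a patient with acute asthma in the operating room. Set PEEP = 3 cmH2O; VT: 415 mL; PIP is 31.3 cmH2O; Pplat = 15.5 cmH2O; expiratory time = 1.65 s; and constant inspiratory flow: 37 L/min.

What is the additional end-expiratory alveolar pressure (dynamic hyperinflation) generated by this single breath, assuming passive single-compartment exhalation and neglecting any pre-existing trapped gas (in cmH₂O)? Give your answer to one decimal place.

1.8

Flow: 37 L/min ÷ 60 = 0.6167 L/s.
R = (PIP − Pplat)/V̇ = (31.3 − 15.5) / 0.6167 = 15.8/0.6167 = 25.62 cmH2O·s/L.
C = Vt/(Pplat − PEEP) = 415.0 / (15.5 − 3) = 415.0/12.5 = 33.2 mL/cmH2O.
τ = R × C = 25.62 × 0.0332 L/cmH2O = 0.8506 s.
Fraction remaining = e^(−Te/τ) = e^(−1.65/0.8506) = 0.1437; trapped volume = 415.0 × 0.1437 = 59.636 mL.
Additional alveolar pressure from trapping ≈ V_trapped / C = 59.636 / 33.2 = 1.796 cmH2O.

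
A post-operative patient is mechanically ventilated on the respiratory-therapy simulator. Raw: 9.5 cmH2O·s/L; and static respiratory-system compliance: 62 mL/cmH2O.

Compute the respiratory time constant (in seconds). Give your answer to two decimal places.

τ = R × C = 9.5 × 62 mL/cmH2O = 9.5 × 0.062 L/cmH2O = 0.589 s.

0.59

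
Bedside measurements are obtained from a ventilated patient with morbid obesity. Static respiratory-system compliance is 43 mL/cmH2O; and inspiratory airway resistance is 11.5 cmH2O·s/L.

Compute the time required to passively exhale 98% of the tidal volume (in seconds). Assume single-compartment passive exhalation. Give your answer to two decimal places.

1.93

τ = R × C = 11.5 × 43 mL/cmH2O = 11.5 × 0.043 L/cmH2O = 0.4945 s.
Exhaled fraction f = 1 − e^(−t/τ) → t = −τ·ln(1 − f) = −0.4945·ln(0.02) = 1.934 s.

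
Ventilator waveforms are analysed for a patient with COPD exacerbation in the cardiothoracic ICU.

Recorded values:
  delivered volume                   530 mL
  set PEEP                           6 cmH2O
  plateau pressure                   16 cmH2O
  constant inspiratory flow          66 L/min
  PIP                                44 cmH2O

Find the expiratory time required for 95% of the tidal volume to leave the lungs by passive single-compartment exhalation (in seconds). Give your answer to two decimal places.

Flow: 66 L/min ÷ 60 = 1.1 L/s.
R = (PIP − Pplat)/V̇ = (44 − 16) / 1.1 = 28.0/1.1 = 25.455 cmH2O·s/L.
C = Vt/(Pplat − PEEP) = 530.0 / (16 − 6) = 530.0/10.0 = 53.0 mL/cmH2O.
τ = R × C = 25.455 × 0.053 L/cmH2O = 1.349 s.
t = −τ·ln(1 − 0.95) = −1.349·ln(0.05) = 4.041 s.

4.04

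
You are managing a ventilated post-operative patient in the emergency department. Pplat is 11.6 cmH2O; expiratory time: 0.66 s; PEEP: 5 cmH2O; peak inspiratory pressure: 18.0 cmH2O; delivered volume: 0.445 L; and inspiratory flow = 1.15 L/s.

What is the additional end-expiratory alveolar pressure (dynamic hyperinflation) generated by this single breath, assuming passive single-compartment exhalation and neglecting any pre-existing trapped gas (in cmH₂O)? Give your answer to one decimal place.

1.1

R = (PIP − Pplat)/V̇ = (18.0 − 11.6) / 1.15 = 6.4/1.15 = 5.565 cmH2O·s/L.
C = Vt/(Pplat − PEEP) = 445.0 / (11.6 − 5) = 445.0/6.6 = 67.424 mL/cmH2O.
τ = R × C = 5.565 × 0.06742 L/cmH2O = 0.3752 s.
Fraction remaining = e^(−Te/τ) = e^(−0.66/0.3752) = 0.1722; trapped volume = 445.0 × 0.1722 = 76.629 mL.
Additional alveolar pressure from trapping ≈ V_trapped / C = 76.629 / 67.424 = 1.137 cmH2O.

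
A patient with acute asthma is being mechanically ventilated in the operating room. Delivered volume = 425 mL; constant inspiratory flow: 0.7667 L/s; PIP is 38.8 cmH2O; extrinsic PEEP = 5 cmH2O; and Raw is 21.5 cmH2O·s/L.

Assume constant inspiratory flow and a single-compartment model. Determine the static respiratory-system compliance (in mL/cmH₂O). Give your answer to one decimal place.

24.5

Equation of motion (constant flow): PIP = Vt/C + R·V̇ + PEEP.
Vt/C = PIP − R·V̇ − PEEP = 38.8 − 21.5×0.7667 − 5 = 38.8 − 16.484 − 5 = 17.316 cmH2O.
C = Vt / 17.316 = 425 / 17.316 = 24.544 mL/cmH2O.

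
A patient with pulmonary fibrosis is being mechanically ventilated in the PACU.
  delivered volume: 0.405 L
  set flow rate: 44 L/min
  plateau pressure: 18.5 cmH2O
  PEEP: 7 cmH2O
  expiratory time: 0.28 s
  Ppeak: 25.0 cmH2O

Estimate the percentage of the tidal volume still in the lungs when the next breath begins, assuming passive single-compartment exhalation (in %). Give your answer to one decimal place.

40.8

Flow: 44 L/min ÷ 60 = 0.7333 L/s.
R = (PIP − Pplat)/V̇ = (25.0 − 18.5) / 0.7333 = 6.5/0.7333 = 8.864 cmH2O·s/L.
C = Vt/(Pplat − PEEP) = 405.0 / (18.5 − 7) = 405.0/11.5 = 35.217 mL/cmH2O.
τ = R × C = 8.864 × 0.03522 L/cmH2O = 0.3122 s.
Fraction remaining at end-expiration = e^(−Te/τ) = e^(−0.28/0.3122) = 0.4078 → 40.78%.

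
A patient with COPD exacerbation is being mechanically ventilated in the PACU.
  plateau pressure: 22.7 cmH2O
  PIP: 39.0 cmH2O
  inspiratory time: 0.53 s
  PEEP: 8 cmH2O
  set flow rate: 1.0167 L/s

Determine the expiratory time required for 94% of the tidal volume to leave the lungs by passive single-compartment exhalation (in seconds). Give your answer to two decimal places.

1.65

Vt = flow × Ti = 1.0167 L/s × 0.53 s × 1000 mL/L = 538.85 mL.
R = (PIP − Pplat)/V̇ = (39.0 − 22.7) / 1.0167 = 16.3/1.0167 = 16.032 cmH2O·s/L.
C = Vt/(Pplat − PEEP) = 538.85 / (22.7 − 8) = 538.85/14.7 = 36.656 mL/cmH2O.
τ = R × C = 16.032 × 0.03666 L/cmH2O = 0.5877 s.
t = −τ·ln(1 − 0.94) = −0.5877·ln(0.06) = 1.653 s.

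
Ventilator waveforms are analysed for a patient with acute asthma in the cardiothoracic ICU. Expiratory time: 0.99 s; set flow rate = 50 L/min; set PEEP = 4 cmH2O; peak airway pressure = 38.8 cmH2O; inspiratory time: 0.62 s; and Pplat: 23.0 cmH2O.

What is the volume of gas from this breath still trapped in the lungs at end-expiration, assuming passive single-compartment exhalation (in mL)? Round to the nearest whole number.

Flow: 50 L/min ÷ 60 = 0.8333 L/s.
Vt = flow × Ti = 0.8333 L/s × 0.62 s × 1000 mL/L = 516.65 mL.
R = (PIP − Pplat)/V̇ = (38.8 − 23.0) / 0.8333 = 15.8/0.8333 = 18.961 cmH2O·s/L.
C = Vt/(Pplat − PEEP) = 516.65 / (23.0 − 4) = 516.65/19.0 = 27.192 mL/cmH2O.
τ = R × C = 18.961 × 0.02719 L/cmH2O = 0.5155 s.
Fraction remaining = e^(−Te/τ) = e^(−0.99/0.5155) = 0.1465.
Trapped volume = 516.65 × 0.1465 = 75.689 mL.

76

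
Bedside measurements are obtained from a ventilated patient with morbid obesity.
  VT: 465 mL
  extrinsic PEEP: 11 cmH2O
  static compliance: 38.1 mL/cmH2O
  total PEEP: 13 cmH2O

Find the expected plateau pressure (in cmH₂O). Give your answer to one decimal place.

25.2

End-expiratory occlusion gives total PEEP = 13 cmH2O (intrinsic PEEP = 13 − 11 = 2). Use total PEEP for the elastic gradient.
Pplat = PEEPtotal + Vt / Cstat = 13 + 465 / 38.1 = 13 + 12.205 = 25.205 cmH2O.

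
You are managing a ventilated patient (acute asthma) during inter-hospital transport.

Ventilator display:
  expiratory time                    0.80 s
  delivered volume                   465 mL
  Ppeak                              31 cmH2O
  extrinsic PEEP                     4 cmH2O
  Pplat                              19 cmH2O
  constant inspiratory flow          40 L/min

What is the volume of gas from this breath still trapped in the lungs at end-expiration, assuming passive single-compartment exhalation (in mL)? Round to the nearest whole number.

Flow: 40 L/min ÷ 60 = 0.6667 L/s.
R = (PIP − Pplat)/V̇ = (31 − 19) / 0.6667 = 12.0/0.6667 = 17.999 cmH2O·s/L.
C = Vt/(Pplat − PEEP) = 465.0 / (19 − 4) = 465.0/15.0 = 31.0 mL/cmH2O.
τ = R × C = 17.999 × 0.031 L/cmH2O = 0.558 s.
Fraction remaining = e^(−Te/τ) = e^(−0.80/0.558) = 0.2384.
Trapped volume = 465.0 × 0.2384 = 110.86 mL.

111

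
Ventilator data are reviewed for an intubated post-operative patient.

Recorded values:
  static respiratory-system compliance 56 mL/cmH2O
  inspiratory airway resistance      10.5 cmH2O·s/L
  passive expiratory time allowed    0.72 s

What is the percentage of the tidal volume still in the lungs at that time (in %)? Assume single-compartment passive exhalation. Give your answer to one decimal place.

29.4

τ = R × C = 10.5 × 56 mL/cmH2O = 10.5 × 0.056 L/cmH2O = 0.588 s.
Passive exhalation: V(t)/V₀ = e^(−t/τ) = e^(−0.72/0.588) = 0.2939.
Fraction remaining = 0.2939 → 29.39%.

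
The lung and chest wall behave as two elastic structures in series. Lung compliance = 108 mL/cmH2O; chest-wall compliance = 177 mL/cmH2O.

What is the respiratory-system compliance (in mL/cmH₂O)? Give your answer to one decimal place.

67.1

Lung and chest wall are elastances in series: 1/Crs = 1/CL + 1/Ccw.
1/Crs = 1/108 + 1/177 = 0.01491.
Crs = 67.069 mL/cmH2O.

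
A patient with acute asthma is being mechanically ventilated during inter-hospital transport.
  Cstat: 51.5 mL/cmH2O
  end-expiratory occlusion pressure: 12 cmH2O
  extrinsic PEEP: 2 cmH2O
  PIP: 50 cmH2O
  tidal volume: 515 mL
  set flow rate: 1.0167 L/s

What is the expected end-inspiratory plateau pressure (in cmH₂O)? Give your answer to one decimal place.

End-expiratory occlusion gives total PEEP = 12 cmH2O (intrinsic PEEP = 12 − 2 = 10). Use total PEEP for the elastic gradient.
Pplat = PEEPtotal + Vt / Cstat = 12 + 515 / 51.5 = 12 + 10.0 = 22.0 cmH2O.

22.0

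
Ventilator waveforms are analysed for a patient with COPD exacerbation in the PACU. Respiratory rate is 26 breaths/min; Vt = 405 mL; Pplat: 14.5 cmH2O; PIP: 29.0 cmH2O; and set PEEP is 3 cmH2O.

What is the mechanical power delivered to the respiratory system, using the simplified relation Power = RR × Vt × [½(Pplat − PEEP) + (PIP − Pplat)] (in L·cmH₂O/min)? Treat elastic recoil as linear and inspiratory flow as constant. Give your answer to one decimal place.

Per-breath work = Vt × [½(Pplat−PEEP) + (PIP−Pplat)] = 0.405 × [0.5×11.5 + 14.5] = 0.405 × 20.25 = 8.201 L·cmH2O.
Power = 26 × 8.201 = 213.23 L·cmH2O/min.

213.2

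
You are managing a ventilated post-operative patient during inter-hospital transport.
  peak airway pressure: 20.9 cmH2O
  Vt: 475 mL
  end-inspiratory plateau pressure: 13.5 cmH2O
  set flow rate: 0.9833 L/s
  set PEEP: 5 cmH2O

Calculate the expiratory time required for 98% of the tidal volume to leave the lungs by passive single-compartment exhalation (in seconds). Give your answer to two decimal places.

1.65

R = (PIP − Pplat)/V̇ = (20.9 − 13.5) / 0.9833 = 7.4/0.9833 = 7.526 cmH2O·s/L.
C = Vt/(Pplat − PEEP) = 475.0 / (13.5 − 5) = 475.0/8.5 = 55.882 mL/cmH2O.
τ = R × C = 7.526 × 0.05588 L/cmH2O = 0.4206 s.
t = −τ·ln(1 − 0.98) = −0.4206·ln(0.02) = 1.645 s.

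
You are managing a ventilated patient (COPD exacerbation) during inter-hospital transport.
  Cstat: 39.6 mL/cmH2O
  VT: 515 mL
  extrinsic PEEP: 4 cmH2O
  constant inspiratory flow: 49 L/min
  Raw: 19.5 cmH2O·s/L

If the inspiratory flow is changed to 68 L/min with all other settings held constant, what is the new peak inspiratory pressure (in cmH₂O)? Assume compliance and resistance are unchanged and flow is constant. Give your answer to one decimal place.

39.1

Flow: 49 L/min ÷ 60 = 0.8167 L/s.
New flow: 68 L/min ÷ 60 = 1.1333 L/s.
PIP = Vt/C + R·V̇ + PEEP (constant-flow equation of motion).
Only the resistive term changes: ΔPIP = R × ΔV̇ = 19.5 × (1.1333 − 0.8167) = 19.5 × 0.3166 = 6.174 cmH2O.
Original PIP = 515/39.6 + 19.5×0.8167 + 4 = 32.931 cmH2O; new PIP = 32.931 + (6.174) = 39.105 cmH2O.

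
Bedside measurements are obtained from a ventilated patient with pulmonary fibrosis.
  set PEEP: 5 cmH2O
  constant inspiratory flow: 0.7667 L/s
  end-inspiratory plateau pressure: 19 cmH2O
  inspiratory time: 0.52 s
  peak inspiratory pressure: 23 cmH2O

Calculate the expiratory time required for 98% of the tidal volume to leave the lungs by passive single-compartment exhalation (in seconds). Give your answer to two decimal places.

Vt = flow × Ti = 0.7667 L/s × 0.52 s × 1000 mL/L = 398.68 mL.
R = (PIP − Pplat)/V̇ = (23 − 19) / 0.7667 = 4.0/0.7667 = 5.217 cmH2O·s/L.
C = Vt/(Pplat − PEEP) = 398.68 / (19 − 5) = 398.68/14.0 = 28.477 mL/cmH2O.
τ = R × C = 5.217 × 0.02848 L/cmH2O = 0.1486 s.
t = −τ·ln(1 − 0.98) = −0.1486·ln(0.02) = 0.5813 s.

0.58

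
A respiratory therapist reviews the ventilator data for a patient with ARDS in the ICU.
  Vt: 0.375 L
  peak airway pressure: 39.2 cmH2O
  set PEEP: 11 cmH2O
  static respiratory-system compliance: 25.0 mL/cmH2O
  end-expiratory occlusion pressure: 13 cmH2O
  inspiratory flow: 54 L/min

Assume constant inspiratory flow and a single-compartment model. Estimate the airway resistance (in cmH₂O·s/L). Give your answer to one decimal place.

12.4

Flow: 54 L/min ÷ 60 = 0.9 L/s.
Total PEEP = 13 cmH2O (set 11 + intrinsic 2); this is the baseline alveolar pressure.
Equation of motion (constant flow): PIP = Vt/C + R·V̇ + PEEP.
R·V̇ = PIP − Vt/C − PEEP = 39.2 − 375/25.0 − 13 = 39.2 − 15.0 − 13 = 11.2 cmH2O.
R = 11.2 / 0.9 = 12.444 cmH2O·s/L.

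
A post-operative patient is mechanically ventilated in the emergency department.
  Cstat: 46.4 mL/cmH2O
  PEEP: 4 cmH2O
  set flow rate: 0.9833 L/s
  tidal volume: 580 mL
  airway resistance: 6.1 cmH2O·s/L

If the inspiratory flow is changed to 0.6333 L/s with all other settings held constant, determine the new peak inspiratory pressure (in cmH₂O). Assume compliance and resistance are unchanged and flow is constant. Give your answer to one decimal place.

PIP = Vt/C + R·V̇ + PEEP (constant-flow equation of motion).
Only the resistive term changes: ΔPIP = R × ΔV̇ = 6.1 × (0.6333 − 0.9833) = 6.1 × -0.35 = -2.135 cmH2O.
Original PIP = 580/46.4 + 6.1×0.9833 + 4 = 22.498 cmH2O; new PIP = 22.498 + (-2.135) = 20.363 cmH2O.

20.4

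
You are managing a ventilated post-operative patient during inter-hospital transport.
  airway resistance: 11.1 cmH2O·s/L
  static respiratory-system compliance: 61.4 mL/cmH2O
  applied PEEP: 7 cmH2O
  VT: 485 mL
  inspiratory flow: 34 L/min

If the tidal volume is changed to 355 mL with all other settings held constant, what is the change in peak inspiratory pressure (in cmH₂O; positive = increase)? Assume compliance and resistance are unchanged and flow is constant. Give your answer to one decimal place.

-2.1

PIP = Vt/C + R·V̇ + PEEP (constant-flow equation of motion).
Only the elastic term changes: ΔPIP = ΔVt / C = (355 − 485) / 61.4 = -2.117 cmH2O.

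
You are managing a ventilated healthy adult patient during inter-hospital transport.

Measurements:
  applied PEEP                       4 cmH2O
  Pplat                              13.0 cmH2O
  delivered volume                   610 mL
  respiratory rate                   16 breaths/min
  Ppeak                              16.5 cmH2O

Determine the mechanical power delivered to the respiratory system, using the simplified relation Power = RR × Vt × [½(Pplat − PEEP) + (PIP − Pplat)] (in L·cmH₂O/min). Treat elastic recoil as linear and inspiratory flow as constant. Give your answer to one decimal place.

Per-breath work = Vt × [½(Pplat−PEEP) + (PIP−Pplat)] = 0.610 × [0.5×9.0 + 3.5] = 0.610 × 8.0 = 4.88 L·cmH2O.
Power = 16 × 4.88 = 78.08 L·cmH2O/min.

78.1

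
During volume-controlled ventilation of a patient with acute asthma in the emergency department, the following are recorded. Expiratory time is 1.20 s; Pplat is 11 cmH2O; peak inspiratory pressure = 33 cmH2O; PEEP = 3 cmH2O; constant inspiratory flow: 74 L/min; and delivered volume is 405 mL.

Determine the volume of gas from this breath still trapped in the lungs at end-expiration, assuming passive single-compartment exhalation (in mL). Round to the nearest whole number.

Flow: 74 L/min ÷ 60 = 1.2333 L/s.
R = (PIP − Pplat)/V̇ = (33 − 11) / 1.2333 = 22.0/1.2333 = 17.838 cmH2O·s/L.
C = Vt/(Pplat − PEEP) = 405.0 / (11 − 3) = 405.0/8.0 = 50.625 mL/cmH2O.
τ = R × C = 17.838 × 0.05063 L/cmH2O = 0.9031 s.
Fraction remaining = e^(−Te/τ) = e^(−1.20/0.9031) = 0.2648.
Trapped volume = 405.0 × 0.2648 = 107.24 mL.

107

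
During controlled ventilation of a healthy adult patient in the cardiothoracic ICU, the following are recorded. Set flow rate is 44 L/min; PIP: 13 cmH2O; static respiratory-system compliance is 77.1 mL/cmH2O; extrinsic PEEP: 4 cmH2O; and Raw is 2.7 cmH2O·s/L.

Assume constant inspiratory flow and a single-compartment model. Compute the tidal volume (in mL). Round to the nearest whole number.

541

Flow: 44 L/min ÷ 60 = 0.7333 L/s.
Equation of motion (constant flow): PIP = Vt/C + R·V̇ + PEEP.
Vt/C = PIP − R·V̇ − PEEP = 13 − 1.98 − 4 = 7.02 cmH2O.
Vt = C × 7.02 = 77.1 × 7.02 = 541.24 mL.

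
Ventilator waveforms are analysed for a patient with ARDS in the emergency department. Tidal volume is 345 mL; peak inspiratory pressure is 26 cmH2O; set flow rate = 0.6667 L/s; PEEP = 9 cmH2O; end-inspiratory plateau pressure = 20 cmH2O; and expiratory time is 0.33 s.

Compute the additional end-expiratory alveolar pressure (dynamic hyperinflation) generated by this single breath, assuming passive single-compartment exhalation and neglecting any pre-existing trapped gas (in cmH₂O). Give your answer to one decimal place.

R = (PIP − Pplat)/V̇ = (26 − 20) / 0.6667 = 6.0/0.6667 = 9.0 cmH2O·s/L.
C = Vt/(Pplat − PEEP) = 345.0 / (20 − 9) = 345.0/11.0 = 31.364 mL/cmH2O.
τ = R × C = 9.0 × 0.03136 L/cmH2O = 0.2822 s.
Fraction remaining = e^(−Te/τ) = e^(−0.33/0.2822) = 0.3106; trapped volume = 345.0 × 0.3106 = 107.16 mL.
Additional alveolar pressure from trapping ≈ V_trapped / C = 107.16 / 31.364 = 3.417 cmH2O.

3.4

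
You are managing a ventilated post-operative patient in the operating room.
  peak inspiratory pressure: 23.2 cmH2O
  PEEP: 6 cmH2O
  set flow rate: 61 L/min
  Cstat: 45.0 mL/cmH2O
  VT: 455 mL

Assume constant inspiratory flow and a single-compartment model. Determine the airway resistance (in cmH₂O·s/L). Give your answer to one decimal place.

7.0

Flow: 61 L/min ÷ 60 = 1.0167 L/s.
Equation of motion (constant flow): PIP = Vt/C + R·V̇ + PEEP.
R·V̇ = PIP − Vt/C − PEEP = 23.2 − 455/45.0 − 6 = 23.2 − 10.111 − 6 = 7.089 cmH2O.
R = 7.089 / 1.0167 = 6.973 cmH2O·s/L.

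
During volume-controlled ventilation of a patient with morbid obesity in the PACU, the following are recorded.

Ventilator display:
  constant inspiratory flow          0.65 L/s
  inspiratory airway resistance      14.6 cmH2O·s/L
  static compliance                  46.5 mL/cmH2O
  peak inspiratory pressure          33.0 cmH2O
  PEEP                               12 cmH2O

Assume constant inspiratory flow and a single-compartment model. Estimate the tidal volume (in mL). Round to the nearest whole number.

535

Equation of motion (constant flow): PIP = Vt/C + R·V̇ + PEEP.
Vt/C = PIP − R·V̇ − PEEP = 33.0 − 9.49 − 12 = 11.51 cmH2O.
Vt = C × 11.51 = 46.5 × 11.51 = 535.22 mL.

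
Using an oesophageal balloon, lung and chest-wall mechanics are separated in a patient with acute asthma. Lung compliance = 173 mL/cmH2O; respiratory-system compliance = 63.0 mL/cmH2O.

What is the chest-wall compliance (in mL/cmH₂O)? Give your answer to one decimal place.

1/Ccw = 1/Crs − 1/CL.
1/Ccw = 1/63.0 − 1/173 = 0.01009.
Ccw = 99.108 mL/cmH2O.

99.1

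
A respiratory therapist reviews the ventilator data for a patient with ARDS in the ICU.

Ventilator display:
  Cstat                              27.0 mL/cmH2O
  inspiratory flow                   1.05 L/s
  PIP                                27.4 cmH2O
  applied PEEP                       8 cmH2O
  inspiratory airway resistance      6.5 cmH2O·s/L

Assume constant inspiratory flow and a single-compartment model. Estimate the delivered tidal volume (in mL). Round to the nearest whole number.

340

Equation of motion (constant flow): PIP = Vt/C + R·V̇ + PEEP.
Vt/C = PIP − R·V̇ − PEEP = 27.4 − 6.825 − 8 = 12.575 cmH2O.
Vt = C × 12.575 = 27.0 × 12.575 = 339.53 mL.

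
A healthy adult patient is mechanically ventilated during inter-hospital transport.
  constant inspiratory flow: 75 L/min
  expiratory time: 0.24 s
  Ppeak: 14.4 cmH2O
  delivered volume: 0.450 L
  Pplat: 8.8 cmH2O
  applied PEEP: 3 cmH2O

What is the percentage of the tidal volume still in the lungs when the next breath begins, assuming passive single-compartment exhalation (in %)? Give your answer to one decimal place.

Flow: 75 L/min ÷ 60 = 1.25 L/s.
R = (PIP − Pplat)/V̇ = (14.4 − 8.8) / 1.25 = 5.6/1.25 = 4.48 cmH2O·s/L.
C = Vt/(Pplat − PEEP) = 450.0 / (8.8 − 3) = 450.0/5.8 = 77.586 mL/cmH2O.
τ = R × C = 4.48 × 0.07759 L/cmH2O = 0.3476 s.
Fraction remaining at end-expiration = e^(−Te/τ) = e^(−0.24/0.3476) = 0.5014 → 50.14%.

50.1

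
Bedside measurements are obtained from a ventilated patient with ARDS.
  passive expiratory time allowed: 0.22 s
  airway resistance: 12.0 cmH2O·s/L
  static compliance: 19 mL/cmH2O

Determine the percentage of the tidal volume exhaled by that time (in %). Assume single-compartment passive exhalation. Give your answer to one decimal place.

61.9

τ = R × C = 12.0 × 19 mL/cmH2O = 12.0 × 0.019 L/cmH2O = 0.228 s.
Passive exhalation: V(t)/V₀ = e^(−t/τ) = e^(−0.22/0.228) = 0.381.
Fraction exhaled = 1 − 0.381 = 0.619 → 61.9%.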